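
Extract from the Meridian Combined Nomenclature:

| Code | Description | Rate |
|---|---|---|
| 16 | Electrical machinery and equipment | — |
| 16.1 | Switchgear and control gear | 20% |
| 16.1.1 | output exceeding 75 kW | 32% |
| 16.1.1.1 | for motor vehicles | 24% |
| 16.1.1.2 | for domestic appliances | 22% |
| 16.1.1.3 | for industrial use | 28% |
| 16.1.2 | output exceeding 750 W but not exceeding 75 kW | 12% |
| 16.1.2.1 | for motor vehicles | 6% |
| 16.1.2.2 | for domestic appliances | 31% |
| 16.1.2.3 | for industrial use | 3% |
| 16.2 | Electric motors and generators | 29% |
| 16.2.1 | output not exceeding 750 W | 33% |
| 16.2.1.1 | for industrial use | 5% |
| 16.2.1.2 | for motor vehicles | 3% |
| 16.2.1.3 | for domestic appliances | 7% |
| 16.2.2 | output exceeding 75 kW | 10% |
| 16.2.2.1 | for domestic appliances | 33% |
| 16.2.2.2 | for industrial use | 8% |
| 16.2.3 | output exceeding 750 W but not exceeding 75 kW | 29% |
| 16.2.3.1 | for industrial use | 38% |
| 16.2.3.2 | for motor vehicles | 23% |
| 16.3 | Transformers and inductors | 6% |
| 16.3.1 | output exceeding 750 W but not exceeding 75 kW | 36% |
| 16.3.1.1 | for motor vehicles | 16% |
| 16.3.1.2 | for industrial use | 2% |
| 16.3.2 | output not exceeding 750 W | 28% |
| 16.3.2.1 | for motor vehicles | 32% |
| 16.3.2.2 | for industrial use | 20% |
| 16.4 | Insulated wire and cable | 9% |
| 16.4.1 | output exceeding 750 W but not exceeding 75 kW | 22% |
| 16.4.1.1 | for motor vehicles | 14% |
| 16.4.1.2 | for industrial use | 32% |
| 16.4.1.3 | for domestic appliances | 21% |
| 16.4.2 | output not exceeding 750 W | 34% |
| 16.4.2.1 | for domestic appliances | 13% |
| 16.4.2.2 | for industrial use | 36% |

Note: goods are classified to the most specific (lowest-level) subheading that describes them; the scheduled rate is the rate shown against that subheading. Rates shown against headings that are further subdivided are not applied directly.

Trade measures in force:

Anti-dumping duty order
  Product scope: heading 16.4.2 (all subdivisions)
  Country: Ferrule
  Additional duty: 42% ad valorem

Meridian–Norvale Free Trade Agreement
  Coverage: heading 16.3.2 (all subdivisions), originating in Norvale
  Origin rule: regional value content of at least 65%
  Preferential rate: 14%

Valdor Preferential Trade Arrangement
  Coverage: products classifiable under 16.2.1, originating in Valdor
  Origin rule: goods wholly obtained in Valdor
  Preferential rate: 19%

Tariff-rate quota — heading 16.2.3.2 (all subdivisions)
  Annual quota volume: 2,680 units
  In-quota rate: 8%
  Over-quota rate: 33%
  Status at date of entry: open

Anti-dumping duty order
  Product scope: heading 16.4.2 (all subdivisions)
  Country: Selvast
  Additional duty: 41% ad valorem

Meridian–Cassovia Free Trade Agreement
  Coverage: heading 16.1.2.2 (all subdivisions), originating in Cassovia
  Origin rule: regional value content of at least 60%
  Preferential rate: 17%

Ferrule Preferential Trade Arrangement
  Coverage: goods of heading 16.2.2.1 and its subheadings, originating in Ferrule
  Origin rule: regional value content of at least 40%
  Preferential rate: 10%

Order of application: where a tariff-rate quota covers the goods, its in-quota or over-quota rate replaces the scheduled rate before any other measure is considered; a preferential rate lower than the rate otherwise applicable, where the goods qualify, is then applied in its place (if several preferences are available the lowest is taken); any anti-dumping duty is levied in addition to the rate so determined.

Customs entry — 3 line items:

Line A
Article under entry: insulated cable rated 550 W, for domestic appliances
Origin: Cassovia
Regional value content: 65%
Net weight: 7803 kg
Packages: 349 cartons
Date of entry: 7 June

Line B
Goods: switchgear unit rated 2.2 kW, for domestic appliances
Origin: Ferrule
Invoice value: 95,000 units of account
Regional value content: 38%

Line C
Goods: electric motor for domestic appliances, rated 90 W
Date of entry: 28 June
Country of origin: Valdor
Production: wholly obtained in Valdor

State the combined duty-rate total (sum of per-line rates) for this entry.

51%

Line A: insulated cable → 16.4; rated 550 W → 16.4.2; for domestic appliances → 16.4.2.1. Scheduled 13%. Cassovia agreement on 16.1.2.2: 16.4.2.1 not covered. → 13%.
Line B: switchgear unit → 16.1; rated 2.2 kW → 16.1.2; for domestic appliances → 16.1.2.2. Scheduled 31%. Ferrule agreement on 16.2.2.1: 16.1.2.2 not covered. → 31%.
Line C: electric motor → 16.2; rated 90 W → 16.2.1; for domestic appliances → 16.2.1.3. Scheduled 7%. Valdor agreement on 16.2.1: wholly obtained → 19% available; preference 19% not lower than 7% → no reduction. → 7%.
Sum: 13% + 31% + 7% = 51%.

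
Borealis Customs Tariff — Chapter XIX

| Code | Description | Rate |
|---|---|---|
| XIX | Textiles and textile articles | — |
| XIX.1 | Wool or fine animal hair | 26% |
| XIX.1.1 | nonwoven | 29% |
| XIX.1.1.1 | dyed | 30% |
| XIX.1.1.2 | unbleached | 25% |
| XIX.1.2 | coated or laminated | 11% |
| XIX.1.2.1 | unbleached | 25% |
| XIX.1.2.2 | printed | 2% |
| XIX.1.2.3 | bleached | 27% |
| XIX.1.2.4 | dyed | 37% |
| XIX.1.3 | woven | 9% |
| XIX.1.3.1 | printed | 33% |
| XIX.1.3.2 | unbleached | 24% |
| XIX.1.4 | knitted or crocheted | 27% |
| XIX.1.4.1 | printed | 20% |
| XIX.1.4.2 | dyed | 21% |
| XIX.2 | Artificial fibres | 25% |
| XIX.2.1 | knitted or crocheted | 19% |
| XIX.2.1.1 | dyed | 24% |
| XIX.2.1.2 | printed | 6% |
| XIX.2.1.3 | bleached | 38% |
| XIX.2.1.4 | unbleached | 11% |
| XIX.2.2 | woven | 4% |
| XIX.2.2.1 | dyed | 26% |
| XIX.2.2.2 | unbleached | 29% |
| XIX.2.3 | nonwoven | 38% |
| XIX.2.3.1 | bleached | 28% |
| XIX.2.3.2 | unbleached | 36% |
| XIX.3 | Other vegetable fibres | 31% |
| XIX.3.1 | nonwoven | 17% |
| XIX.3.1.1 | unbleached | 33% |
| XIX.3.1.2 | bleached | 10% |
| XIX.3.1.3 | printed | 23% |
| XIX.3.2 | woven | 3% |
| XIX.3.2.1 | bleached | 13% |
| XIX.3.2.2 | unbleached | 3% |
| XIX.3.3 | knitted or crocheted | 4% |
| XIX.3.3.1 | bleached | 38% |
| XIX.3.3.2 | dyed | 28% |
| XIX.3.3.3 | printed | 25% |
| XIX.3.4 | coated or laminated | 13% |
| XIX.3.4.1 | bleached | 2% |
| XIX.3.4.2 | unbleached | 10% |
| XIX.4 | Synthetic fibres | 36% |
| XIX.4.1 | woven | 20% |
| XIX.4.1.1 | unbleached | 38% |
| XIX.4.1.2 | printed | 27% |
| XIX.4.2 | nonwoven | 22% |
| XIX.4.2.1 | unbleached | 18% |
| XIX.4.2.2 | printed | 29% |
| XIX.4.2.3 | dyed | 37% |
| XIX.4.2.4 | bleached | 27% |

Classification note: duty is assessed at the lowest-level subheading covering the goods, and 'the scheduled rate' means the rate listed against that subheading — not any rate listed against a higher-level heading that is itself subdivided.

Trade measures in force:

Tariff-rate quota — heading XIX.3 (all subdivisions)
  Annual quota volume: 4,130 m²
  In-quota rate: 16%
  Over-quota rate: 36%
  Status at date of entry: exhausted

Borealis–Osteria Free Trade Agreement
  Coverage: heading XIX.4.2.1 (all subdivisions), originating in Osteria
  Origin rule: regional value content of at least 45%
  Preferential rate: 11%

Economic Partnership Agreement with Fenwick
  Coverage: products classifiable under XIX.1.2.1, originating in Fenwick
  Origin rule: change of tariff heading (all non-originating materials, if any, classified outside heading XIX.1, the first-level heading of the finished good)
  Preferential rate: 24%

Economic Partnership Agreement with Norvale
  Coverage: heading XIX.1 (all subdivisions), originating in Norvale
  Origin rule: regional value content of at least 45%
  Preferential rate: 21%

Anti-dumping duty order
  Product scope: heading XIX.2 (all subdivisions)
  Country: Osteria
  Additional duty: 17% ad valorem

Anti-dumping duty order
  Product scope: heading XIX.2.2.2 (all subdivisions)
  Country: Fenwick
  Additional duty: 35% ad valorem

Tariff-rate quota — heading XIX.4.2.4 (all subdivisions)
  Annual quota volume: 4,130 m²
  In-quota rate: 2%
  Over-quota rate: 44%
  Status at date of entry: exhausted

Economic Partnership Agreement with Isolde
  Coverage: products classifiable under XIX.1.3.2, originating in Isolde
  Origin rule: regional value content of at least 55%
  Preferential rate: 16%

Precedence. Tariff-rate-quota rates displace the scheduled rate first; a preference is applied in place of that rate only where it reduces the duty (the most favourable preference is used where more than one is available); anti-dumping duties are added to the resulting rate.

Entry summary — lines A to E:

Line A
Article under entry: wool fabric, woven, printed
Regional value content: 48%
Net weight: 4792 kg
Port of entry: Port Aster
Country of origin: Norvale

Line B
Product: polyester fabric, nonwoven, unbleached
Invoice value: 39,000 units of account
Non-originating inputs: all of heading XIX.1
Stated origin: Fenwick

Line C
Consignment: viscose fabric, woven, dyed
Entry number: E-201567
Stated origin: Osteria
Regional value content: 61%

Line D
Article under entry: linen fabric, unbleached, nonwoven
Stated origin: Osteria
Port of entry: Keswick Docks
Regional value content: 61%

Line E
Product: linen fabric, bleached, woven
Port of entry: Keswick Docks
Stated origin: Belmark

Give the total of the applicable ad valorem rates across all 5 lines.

Line A: wool → XIX.1; woven → XIX.1.3; printed → XIX.1.3.1. Scheduled 33%. Norvale agreement on XIX.1: RVC ≥ 45% → 21% available; preferential 21%. → 21%.
Line B: polyester → XIX.4; nonwoven → XIX.4.2; unbleached → XIX.4.2.1. Scheduled 18%. Fenwick agreement on XIX.1.2.1: XIX.4.2.1 not covered. → 18%.
Line C: viscose → XIX.2; woven → XIX.2.2; dyed → XIX.2.2.1. Scheduled 26%. Osteria agreement on XIX.4.2.1: XIX.2.2.1 not covered; anti-dumping (Osteria, XIX.2): +17%; total 26% + 17% = 43%. → 43%.
Line D: linen → XIX.3; nonwoven → XIX.3.1; unbleached → XIX.3.1.1. Scheduled 33%. quota on XIX.3 exhausted → over-quota 36%; Osteria agreement on XIX.4.2.1: XIX.3.1.1 not covered. → 36%.
Line E: linen → XIX.3; woven → XIX.3.2; bleached → XIX.3.2.1. Scheduled 13%. quota on XIX.3 exhausted → over-quota 36%. → 36%.
Sum: 21% + 18% + 43% + 36% + 36% = 154%.

154%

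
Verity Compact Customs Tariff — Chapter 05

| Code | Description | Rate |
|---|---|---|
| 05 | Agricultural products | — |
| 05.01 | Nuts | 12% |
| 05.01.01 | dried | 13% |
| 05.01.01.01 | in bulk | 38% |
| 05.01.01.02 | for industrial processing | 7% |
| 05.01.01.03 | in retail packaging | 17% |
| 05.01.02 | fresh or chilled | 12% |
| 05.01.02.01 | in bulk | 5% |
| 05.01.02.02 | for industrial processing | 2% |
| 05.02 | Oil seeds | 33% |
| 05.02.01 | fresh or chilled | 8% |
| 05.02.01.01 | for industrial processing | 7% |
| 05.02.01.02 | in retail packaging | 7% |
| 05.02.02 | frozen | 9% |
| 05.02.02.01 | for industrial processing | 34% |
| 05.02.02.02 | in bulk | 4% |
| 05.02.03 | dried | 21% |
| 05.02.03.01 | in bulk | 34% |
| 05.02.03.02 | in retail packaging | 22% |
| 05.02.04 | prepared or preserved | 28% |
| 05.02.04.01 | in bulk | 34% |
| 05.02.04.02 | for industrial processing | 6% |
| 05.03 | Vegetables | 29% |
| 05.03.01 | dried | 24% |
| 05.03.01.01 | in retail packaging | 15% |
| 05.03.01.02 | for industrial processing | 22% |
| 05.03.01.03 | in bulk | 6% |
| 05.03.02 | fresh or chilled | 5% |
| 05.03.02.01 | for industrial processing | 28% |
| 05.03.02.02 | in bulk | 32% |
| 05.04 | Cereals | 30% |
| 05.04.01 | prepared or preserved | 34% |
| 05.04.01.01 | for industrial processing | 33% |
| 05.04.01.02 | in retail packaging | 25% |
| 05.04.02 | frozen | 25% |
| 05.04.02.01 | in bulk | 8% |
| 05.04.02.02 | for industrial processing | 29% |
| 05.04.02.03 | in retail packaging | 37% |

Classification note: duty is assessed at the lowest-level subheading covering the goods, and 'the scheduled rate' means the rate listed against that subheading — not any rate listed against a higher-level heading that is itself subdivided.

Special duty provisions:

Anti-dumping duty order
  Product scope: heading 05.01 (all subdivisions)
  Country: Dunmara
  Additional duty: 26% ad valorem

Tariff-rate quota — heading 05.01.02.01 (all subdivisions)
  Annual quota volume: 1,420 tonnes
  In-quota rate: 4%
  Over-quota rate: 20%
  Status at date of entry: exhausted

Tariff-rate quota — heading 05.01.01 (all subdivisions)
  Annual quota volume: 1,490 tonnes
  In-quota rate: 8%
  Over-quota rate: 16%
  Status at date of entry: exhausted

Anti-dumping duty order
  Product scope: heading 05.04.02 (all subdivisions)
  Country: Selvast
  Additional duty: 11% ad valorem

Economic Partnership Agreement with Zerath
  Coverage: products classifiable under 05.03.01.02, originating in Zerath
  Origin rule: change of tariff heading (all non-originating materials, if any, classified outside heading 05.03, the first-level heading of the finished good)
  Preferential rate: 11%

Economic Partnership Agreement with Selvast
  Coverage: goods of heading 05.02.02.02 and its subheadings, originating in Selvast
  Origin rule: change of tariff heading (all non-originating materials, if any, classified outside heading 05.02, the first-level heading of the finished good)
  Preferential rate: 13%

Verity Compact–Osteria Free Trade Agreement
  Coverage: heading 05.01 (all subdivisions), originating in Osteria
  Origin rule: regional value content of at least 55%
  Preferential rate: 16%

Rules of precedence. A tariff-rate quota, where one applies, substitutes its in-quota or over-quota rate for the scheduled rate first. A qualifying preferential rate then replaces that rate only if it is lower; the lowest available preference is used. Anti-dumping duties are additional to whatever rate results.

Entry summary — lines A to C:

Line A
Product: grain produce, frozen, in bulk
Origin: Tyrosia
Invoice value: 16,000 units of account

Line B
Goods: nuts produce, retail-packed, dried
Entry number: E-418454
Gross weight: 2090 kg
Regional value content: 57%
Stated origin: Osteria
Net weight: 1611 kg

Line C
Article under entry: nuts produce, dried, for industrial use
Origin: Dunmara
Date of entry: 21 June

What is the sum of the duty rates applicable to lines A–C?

Line A: grain → 05.04; frozen → 05.04.02; in bulk → 05.04.02.01. Scheduled 8%. No special measure applies. → 8%.
Line B: nuts → 05.01; dried → 05.01.01; retail-packed → 05.01.01.03. Scheduled 17%. quota on 05.01.01 exhausted → over-quota 16%; Osteria agreement on 05.01: RVC ≥ 55% → 16% available; preference 16% not lower than 16% → no reduction. → 16%.
Line C: nuts → 05.01; dried → 05.01.01; for industrial use → 05.01.01.02. Scheduled 7%. quota on 05.01.01 exhausted → over-quota 16%; anti-dumping (Dunmara, 05.01): +26%; total 16% + 26% = 42%. → 42%.
Sum: 8% + 16% + 42% = 66%.

66%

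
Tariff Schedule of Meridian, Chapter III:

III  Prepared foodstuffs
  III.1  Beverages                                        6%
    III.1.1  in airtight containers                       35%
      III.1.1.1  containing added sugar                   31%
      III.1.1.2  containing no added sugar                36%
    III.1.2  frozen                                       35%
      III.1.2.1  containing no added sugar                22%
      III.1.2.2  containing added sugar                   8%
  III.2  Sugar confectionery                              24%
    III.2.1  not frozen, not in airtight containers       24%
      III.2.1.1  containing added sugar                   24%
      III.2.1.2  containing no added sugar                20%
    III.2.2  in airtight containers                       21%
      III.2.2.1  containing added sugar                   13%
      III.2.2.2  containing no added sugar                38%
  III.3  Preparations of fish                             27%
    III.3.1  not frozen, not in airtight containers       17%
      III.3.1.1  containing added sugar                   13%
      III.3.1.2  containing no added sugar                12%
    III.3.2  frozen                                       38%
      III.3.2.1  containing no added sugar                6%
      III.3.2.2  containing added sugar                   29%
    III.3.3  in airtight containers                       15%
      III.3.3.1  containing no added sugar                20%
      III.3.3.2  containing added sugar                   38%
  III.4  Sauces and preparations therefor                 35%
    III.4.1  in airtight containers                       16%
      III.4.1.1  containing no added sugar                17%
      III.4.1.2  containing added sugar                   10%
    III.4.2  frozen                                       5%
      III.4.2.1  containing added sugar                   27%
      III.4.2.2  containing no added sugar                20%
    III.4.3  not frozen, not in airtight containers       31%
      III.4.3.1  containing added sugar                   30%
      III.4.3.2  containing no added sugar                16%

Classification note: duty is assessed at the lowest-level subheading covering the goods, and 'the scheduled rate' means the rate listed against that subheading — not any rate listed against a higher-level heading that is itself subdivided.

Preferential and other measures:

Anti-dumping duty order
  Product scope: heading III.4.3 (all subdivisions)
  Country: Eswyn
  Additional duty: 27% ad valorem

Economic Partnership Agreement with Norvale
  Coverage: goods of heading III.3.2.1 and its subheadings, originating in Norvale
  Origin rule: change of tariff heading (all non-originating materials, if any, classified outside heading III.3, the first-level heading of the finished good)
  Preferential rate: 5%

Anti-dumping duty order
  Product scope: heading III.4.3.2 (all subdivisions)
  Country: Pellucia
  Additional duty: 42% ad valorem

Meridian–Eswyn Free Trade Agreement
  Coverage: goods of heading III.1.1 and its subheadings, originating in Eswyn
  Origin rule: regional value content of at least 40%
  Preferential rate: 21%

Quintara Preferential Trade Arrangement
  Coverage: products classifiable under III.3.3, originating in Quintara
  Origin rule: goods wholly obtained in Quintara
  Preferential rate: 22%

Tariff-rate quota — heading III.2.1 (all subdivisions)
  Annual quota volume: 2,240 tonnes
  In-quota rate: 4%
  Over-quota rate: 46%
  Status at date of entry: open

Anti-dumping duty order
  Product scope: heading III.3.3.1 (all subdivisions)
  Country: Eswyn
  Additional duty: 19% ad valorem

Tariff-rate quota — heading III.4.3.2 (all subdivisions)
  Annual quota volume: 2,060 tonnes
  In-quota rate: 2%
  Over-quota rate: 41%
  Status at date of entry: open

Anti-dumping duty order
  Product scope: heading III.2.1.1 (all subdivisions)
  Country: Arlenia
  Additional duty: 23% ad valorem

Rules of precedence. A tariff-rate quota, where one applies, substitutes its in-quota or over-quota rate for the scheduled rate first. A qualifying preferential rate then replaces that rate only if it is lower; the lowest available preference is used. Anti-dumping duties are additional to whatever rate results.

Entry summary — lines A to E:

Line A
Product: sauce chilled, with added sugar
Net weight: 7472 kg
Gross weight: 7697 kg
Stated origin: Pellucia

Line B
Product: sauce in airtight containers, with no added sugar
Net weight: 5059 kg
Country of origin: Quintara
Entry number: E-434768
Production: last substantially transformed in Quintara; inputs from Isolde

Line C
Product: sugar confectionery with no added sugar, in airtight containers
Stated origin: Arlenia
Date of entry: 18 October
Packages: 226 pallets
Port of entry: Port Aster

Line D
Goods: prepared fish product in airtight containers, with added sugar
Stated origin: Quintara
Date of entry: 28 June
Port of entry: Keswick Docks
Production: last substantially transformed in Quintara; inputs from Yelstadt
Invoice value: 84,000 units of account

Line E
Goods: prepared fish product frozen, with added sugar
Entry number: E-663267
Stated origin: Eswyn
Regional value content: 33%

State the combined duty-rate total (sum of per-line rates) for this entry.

Line A: sauce → III.4; chilled → III.4.3; with added sugar → III.4.3.1. Scheduled 30%. No special measure applies. → 30%.
Line B: sauce → III.4; in airtight containers → III.4.1; with no added sugar → III.4.1.1. Scheduled 17%. Quintara agreement on III.3.3: III.4.1.1 not covered. → 17%.
Line C: sugar confectionery → III.2; in airtight containers → III.2.2; with no added sugar → III.2.2.2. Scheduled 38%. No special measure applies. → 38%.
Line D: prepared fish product → III.3; in airtight containers → III.3.3; with added sugar → III.3.3.2. Scheduled 38%. Quintara agreement on III.3.3: not wholly obtained. → 38%.
Line E: prepared fish product → III.3; frozen → III.3.2; with added sugar → III.3.2.2. Scheduled 29%. Eswyn agreement on III.1.1: III.3.2.2 not covered. → 29%.
Sum: 30% + 17% + 38% + 38% + 29% = 152%.

152%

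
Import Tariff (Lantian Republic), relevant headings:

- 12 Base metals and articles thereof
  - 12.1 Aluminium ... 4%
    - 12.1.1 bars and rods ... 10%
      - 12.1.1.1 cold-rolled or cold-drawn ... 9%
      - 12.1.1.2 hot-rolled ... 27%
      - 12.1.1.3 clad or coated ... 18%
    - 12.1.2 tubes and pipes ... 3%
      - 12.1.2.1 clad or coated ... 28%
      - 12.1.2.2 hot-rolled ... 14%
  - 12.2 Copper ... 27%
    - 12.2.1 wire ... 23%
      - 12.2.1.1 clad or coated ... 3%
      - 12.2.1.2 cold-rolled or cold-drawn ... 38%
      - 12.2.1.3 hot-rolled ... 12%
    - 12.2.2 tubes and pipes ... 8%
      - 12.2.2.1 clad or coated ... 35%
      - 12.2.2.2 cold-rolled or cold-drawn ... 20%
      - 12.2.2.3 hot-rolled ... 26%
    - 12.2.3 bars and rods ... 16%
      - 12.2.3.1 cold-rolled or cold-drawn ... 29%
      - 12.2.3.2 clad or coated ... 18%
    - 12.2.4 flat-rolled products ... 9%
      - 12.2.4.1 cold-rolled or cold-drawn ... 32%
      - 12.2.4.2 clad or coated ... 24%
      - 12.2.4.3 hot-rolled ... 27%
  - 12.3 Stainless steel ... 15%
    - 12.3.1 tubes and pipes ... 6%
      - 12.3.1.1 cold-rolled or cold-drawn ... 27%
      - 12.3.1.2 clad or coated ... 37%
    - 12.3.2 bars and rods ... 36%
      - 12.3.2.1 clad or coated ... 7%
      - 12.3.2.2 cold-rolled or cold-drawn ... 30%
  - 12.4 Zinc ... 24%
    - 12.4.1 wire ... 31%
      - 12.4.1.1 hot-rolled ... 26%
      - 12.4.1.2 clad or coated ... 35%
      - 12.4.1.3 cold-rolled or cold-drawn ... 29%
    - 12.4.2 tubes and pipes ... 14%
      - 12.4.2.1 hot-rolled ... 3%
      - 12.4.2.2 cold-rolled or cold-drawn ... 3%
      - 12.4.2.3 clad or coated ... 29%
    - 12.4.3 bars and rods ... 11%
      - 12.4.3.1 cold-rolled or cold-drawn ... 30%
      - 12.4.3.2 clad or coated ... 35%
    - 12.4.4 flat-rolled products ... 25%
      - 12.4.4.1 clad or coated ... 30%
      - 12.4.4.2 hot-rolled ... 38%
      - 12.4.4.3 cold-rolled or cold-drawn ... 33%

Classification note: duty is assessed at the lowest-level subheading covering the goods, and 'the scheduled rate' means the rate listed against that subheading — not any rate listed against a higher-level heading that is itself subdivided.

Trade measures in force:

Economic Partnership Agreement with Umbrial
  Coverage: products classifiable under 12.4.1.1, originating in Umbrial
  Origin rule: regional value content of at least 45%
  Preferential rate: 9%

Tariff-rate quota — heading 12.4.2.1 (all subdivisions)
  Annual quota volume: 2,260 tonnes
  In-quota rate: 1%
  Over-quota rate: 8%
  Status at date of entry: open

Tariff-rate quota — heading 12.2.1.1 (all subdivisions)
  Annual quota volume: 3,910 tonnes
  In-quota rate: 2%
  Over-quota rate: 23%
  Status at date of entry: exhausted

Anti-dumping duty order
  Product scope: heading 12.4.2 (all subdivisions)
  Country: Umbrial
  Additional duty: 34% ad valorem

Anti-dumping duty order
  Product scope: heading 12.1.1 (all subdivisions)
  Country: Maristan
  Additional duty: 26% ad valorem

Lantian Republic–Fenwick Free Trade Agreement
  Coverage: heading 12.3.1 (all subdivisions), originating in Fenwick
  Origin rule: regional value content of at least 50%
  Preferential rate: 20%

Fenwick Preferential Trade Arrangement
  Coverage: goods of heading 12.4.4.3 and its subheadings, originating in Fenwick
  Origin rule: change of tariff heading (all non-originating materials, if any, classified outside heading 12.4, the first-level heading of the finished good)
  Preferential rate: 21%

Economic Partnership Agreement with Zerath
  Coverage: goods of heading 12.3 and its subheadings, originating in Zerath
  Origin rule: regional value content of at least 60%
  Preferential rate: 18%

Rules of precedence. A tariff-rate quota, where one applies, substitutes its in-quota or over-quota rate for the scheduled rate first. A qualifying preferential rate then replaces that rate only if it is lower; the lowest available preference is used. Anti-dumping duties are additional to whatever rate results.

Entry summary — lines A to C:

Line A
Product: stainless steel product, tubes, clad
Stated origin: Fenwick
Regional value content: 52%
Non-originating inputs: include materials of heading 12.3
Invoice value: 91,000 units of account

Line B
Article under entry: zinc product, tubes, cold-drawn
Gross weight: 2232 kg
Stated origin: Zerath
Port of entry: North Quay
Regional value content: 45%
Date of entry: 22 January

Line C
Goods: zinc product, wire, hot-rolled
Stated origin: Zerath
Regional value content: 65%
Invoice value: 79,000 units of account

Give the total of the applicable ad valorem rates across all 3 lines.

49%

Line A: stainless steel → 12.3; tubes → 12.3.1; clad → 12.3.1.2. Scheduled 37%. Fenwick agreement on 12.3.1: RVC ≥ 50% → 20% available; Fenwick agreement on 12.4.4.3: 12.3.1.2 not covered; preferential 20%. → 20%.
Line B: zinc → 12.4; tubes → 12.4.2; cold-drawn → 12.4.2.2. Scheduled 3%. Zerath agreement on 12.3: 12.4.2.2 not covered. → 3%.
Line C: zinc → 12.4; wire → 12.4.1; hot-rolled → 12.4.1.1. Scheduled 26%. Zerath agreement on 12.3: 12.4.1.1 not covered. → 26%.
Sum: 20% + 3% + 26% = 49%.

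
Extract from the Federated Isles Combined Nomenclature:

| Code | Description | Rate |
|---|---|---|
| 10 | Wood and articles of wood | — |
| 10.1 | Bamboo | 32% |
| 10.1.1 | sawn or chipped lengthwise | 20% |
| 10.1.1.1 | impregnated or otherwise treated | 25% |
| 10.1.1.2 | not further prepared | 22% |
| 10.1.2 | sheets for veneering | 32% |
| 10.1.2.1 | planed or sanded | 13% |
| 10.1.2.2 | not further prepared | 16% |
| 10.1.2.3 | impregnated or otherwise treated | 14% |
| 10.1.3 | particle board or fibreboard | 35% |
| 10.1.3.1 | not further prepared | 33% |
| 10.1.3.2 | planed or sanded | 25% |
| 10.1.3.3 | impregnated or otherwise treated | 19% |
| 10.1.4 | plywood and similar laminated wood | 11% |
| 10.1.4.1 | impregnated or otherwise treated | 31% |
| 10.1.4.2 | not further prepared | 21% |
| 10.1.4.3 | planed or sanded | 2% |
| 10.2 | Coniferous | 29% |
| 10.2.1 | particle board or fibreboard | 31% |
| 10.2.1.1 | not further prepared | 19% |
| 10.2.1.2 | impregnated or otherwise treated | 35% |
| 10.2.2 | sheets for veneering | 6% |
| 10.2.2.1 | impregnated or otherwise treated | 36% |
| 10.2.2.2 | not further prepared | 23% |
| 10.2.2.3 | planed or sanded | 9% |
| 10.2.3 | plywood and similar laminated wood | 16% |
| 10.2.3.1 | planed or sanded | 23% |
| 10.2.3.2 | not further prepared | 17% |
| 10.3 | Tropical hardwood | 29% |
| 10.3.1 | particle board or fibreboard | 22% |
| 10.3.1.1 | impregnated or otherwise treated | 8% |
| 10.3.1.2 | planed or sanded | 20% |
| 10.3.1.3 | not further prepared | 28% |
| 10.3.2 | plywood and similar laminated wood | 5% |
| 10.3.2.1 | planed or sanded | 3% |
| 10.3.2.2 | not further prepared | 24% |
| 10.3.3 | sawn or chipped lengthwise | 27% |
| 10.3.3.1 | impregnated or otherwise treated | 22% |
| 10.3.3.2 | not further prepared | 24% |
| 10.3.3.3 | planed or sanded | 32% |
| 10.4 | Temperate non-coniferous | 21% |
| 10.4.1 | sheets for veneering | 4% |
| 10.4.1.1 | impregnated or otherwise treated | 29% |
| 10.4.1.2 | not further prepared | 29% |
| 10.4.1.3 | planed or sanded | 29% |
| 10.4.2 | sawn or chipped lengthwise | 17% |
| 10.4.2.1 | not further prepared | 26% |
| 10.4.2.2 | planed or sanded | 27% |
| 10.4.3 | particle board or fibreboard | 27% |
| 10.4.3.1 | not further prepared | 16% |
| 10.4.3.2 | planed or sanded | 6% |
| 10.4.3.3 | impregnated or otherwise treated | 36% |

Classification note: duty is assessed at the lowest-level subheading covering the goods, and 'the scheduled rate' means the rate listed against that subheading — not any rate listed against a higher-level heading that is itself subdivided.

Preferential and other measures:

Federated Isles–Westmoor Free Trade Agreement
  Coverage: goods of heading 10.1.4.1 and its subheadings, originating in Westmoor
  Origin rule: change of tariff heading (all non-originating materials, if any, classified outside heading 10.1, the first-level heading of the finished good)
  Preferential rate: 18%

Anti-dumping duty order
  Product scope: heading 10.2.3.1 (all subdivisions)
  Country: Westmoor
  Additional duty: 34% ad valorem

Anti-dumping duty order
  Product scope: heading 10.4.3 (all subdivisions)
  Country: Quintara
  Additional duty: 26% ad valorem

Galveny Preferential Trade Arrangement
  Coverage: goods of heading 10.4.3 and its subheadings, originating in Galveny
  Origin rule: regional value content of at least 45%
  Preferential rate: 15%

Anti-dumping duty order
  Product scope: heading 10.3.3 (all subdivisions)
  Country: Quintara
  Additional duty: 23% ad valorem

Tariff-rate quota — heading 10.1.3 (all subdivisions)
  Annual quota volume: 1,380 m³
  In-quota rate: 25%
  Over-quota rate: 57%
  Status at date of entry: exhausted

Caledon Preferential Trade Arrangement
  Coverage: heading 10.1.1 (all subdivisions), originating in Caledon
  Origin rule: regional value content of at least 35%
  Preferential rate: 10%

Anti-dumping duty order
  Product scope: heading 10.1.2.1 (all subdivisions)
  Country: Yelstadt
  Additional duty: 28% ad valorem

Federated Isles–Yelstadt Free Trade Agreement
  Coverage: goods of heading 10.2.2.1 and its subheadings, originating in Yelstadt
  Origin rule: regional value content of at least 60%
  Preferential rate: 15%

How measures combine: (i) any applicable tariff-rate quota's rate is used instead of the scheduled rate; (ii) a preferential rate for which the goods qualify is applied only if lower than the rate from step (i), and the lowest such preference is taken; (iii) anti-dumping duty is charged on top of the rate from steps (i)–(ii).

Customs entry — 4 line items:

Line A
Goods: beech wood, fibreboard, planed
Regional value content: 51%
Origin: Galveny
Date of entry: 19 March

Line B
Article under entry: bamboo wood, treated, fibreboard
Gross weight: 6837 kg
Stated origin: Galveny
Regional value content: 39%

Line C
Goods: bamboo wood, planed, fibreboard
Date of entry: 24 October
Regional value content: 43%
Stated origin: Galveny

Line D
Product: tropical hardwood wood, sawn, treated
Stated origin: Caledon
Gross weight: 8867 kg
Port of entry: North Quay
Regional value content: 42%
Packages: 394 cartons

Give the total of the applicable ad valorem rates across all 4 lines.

Line A: beech → 10.4; fibreboard → 10.4.3; planed → 10.4.3.2. Scheduled 6%. Galveny agreement on 10.4.3: RVC ≥ 45% → 15% available; preference 15% not lower than 6% → no reduction. → 6%.
Line B: bamboo → 10.1; fibreboard → 10.1.3; treated → 10.1.3.3. Scheduled 19%. quota on 10.1.3 exhausted → over-quota 57%; Galveny agreement on 10.4.3: 10.1.3.3 not covered. → 57%.
Line C: bamboo → 10.1; fibreboard → 10.1.3; planed → 10.1.3.2. Scheduled 25%. quota on 10.1.3 exhausted → over-quota 57%; Galveny agreement on 10.4.3: 10.1.3.2 not covered. → 57%.
Line D: tropical hardwood → 10.3; sawn → 10.3.3; treated → 10.3.3.1. Scheduled 22%. Caledon agreement on 10.1.1: 10.3.3.1 not covered. → 22%.
Sum: 6% + 57% + 57% + 22% = 142%.

142%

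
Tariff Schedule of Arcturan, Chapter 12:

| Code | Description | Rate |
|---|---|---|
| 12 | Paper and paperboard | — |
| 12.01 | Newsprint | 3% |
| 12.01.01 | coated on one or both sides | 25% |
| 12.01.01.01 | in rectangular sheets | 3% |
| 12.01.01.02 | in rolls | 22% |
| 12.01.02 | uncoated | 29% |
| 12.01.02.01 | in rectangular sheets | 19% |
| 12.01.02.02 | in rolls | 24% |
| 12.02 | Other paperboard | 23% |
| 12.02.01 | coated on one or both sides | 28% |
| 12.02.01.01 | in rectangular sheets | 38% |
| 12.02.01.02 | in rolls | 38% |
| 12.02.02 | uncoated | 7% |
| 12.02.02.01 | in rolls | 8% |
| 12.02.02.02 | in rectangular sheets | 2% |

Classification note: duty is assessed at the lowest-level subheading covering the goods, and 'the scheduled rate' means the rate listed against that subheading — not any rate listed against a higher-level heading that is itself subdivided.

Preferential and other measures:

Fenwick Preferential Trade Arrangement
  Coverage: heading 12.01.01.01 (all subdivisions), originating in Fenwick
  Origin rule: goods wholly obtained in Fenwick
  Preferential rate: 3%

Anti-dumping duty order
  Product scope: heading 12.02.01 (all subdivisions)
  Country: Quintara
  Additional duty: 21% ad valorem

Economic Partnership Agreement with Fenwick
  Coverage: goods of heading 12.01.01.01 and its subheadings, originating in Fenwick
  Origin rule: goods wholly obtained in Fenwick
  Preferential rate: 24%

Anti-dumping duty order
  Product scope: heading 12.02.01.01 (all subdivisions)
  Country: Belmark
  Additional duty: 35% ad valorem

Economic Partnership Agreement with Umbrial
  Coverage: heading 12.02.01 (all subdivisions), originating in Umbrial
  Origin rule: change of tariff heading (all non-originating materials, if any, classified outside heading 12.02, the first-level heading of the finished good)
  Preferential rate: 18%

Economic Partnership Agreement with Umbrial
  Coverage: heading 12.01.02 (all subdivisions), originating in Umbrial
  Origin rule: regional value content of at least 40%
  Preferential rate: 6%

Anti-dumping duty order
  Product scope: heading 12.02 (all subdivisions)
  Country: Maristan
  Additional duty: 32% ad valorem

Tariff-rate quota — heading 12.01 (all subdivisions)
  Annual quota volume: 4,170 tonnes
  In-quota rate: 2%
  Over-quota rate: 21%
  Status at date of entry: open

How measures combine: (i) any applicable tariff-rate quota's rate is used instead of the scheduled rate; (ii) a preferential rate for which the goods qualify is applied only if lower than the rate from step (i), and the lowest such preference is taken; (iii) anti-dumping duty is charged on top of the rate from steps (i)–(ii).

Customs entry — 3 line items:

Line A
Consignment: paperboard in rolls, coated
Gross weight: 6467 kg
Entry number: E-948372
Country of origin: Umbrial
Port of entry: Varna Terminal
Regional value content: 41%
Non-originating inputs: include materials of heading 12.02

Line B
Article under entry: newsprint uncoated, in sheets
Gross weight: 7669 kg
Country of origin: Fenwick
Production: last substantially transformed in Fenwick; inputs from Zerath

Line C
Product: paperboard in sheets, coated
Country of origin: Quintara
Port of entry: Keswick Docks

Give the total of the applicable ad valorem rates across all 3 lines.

Line A: paperboard → 12.02; coated → 12.02.01; in rolls → 12.02.01.02. Scheduled 38%. Umbrial agreement on 12.02.01: CTH not met; Umbrial agreement on 12.01.02: 12.02.01.02 not covered. → 38%.
Line B: newsprint → 12.01; uncoated → 12.01.02; in sheets → 12.01.02.01. Scheduled 19%. quota on 12.01 open → in-quota 2%; Fenwick agreement on 12.01.01.01: 12.01.02.01 not covered; Fenwick agreement on 12.01.01.01: 12.01.02.01 not covered. → 2%.
Line C: paperboard → 12.02; coated → 12.02.01; in sheets → 12.02.01.01. Scheduled 38%. anti-dumping (Quintara, 12.02.01): +21%; total 38% + 21% = 59%. → 59%.
Sum: 38% + 2% + 59% = 99%.

99%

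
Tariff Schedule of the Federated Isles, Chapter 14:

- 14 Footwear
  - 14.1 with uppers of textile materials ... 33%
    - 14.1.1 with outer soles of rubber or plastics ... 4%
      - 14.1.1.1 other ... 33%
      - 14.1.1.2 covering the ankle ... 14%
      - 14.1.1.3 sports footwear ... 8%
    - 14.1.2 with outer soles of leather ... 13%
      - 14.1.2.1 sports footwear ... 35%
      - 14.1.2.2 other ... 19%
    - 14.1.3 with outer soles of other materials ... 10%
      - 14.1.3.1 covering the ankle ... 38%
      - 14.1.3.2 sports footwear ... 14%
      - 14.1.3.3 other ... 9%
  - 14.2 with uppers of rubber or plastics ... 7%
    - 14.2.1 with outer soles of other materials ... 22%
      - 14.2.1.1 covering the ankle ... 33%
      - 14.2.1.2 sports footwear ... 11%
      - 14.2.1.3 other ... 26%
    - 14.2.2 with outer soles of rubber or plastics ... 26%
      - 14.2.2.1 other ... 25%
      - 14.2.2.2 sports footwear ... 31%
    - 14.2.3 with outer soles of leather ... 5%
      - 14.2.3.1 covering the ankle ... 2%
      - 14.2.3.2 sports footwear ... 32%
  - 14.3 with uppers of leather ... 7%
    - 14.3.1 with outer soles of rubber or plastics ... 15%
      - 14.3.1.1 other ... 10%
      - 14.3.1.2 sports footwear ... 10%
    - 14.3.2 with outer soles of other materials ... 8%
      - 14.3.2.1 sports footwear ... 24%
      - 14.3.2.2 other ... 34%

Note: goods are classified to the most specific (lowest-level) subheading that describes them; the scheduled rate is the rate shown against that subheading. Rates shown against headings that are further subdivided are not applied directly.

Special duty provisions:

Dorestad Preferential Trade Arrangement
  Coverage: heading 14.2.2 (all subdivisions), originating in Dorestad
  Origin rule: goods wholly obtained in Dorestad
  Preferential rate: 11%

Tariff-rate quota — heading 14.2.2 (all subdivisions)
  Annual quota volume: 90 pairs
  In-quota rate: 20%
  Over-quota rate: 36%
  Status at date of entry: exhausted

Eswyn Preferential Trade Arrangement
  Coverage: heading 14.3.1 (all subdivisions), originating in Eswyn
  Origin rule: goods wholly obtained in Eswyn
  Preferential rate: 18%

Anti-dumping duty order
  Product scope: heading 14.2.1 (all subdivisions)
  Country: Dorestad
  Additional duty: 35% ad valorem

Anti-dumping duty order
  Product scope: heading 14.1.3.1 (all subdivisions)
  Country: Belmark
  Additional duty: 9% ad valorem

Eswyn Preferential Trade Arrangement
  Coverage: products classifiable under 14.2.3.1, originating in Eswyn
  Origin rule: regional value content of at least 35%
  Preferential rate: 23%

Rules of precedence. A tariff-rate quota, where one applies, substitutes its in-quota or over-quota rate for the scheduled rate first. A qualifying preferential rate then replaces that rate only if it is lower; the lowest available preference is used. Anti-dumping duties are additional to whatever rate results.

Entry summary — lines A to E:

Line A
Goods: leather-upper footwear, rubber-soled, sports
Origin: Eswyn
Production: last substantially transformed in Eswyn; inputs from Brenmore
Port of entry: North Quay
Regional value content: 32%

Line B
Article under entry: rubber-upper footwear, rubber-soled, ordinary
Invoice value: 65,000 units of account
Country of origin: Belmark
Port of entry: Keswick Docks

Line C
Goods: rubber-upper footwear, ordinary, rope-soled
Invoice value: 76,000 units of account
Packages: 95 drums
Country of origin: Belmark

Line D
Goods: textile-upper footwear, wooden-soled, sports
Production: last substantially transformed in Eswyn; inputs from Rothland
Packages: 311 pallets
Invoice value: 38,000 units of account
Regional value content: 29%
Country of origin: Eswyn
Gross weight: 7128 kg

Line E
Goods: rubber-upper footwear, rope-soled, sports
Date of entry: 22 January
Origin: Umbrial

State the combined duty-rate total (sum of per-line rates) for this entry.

Line A: leather-upper → 14.3; rubber-soled → 14.3.1; sports → 14.3.1.2. Scheduled 10%. Eswyn agreement on 14.3.1: not wholly obtained; Eswyn agreement on 14.2.3.1: 14.3.1.2 not covered. → 10%.
Line B: rubber-upper → 14.2; rubber-soled → 14.2.2; ordinary → 14.2.2.1. Scheduled 25%. quota on 14.2.2 exhausted → over-quota 36%. → 36%.
Line C: rubber-upper → 14.2; rope-soled → 14.2.1; ordinary → 14.2.1.3. Scheduled 26%. No special measure applies. → 26%.
Line D: textile-upper → 14.1; wooden-soled → 14.1.3; sports → 14.1.3.2. Scheduled 14%. Eswyn agreement on 14.3.1: 14.1.3.2 not covered; Eswyn agreement on 14.2.3.1: 14.1.3.2 not covered. → 14%.
Line E: rubber-upper → 14.2; rope-soled → 14.2.1; sports → 14.2.1.2. Scheduled 11%. No special measure applies. → 11%.
Sum: 10% + 36% + 26% + 14% + 11% = 97%.

97%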